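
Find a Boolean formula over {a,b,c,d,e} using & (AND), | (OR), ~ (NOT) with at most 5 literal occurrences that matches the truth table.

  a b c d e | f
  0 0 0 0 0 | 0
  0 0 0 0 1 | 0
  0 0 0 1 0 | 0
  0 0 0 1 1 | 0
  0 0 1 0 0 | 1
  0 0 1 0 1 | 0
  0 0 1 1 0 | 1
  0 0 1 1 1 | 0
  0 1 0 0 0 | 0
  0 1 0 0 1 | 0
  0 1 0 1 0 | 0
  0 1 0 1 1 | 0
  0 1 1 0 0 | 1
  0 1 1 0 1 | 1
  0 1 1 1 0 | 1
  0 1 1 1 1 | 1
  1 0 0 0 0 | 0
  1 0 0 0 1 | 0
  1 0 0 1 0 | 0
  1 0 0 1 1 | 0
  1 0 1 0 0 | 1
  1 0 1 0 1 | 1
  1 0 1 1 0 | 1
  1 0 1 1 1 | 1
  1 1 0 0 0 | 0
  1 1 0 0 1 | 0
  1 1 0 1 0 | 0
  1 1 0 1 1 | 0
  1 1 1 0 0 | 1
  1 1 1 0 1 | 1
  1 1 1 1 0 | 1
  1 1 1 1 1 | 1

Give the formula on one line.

(((b | ~e) | (~e | a)) & c)

  ~e = 10101010101010101010101010101010
  (b | ~e) = 10101010111111111010101011111111
  (~e | a) = 10101010101010101111111111111111
  ((b | ~e) | (~e | a)) = 10101010111111111111111111111111
  (((b | ~e) | (~e | a)) & c) = 00001010000011110000111100001111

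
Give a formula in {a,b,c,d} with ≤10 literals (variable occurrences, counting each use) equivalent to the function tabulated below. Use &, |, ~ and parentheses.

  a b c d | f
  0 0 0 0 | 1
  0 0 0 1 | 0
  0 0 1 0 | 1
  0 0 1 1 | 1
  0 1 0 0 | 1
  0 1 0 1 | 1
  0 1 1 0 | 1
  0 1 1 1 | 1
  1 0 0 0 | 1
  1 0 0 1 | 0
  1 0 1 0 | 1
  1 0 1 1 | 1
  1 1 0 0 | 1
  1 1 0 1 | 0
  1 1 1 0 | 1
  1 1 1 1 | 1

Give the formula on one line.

  ~a = 1111111100000000
  (b | c) = 0011111100111111
  (~a & (b | c)) = 0011111100000000
  ~c = 1100110011001100
  (d & b) = 0000010100000101
  (~c | (d & b)) = 1100110111001101
  ~d = 1010101010101010
  ((~c | (d & b)) & ~d) = 1000100010001000
  (a & c) = 0000000000110011
  (((~c | (d & b)) & ~d) | (a & c)) = 1000100010111011
  ((~a & (b | c)) | (((~c | (d & b)) & ~d) | (a & c))) = 1011111110111011

((~a & (b | c)) | (((~c | (d & b)) & ~d) | (a & c)))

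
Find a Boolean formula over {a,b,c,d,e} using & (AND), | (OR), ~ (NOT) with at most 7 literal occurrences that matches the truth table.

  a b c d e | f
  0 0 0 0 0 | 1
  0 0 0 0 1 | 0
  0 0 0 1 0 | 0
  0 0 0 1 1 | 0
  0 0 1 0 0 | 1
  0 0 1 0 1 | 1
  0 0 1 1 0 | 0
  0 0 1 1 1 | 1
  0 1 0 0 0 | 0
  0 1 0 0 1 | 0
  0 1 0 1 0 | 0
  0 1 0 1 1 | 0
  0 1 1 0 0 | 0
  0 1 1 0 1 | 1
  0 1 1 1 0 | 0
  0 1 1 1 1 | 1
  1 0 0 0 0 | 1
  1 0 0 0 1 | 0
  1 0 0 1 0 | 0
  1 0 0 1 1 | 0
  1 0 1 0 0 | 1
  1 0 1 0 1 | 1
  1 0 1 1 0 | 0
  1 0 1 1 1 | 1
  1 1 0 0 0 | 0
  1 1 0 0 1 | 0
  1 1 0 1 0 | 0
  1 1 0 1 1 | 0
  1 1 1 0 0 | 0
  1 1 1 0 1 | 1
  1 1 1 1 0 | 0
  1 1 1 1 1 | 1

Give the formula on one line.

  ~b = 11111111000000001111111100000000
  (d | ~b) = 11111111001100111111111100110011
  ~d = 11001100110011001100110011001100
  ((d | ~b) & ~d) = 11001100000000001100110000000000
  ~e = 10101010101010101010101010101010
  (((d | ~b) & ~d) & ~e) = 10001000000000001000100000000000
  (e & c) = 00000101000001010000010100000101
  ((((d | ~b) & ~d) & ~e) | (e & c)) = 10001101000001011000110100000101

((((d | ~b) & ~d) & ~e) | (e & c))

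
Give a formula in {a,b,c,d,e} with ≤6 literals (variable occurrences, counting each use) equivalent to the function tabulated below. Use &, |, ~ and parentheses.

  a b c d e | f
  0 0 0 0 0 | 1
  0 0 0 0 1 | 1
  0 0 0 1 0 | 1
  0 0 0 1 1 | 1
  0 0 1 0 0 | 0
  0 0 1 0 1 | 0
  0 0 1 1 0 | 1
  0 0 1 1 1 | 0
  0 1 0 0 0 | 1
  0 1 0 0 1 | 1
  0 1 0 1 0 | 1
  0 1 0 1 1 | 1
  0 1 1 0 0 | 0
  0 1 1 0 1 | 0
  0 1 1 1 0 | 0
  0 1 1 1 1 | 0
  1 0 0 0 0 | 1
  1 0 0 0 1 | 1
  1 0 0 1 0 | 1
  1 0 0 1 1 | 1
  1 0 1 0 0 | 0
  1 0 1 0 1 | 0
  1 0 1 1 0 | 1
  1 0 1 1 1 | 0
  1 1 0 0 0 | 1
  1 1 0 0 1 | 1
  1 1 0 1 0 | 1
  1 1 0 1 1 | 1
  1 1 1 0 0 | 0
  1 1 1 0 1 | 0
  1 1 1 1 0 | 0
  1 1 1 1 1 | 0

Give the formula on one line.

(((d & ~e) & ~b) | ~c)

  ~e = 10101010101010101010101010101010
  (d & ~e) = 00100010001000100010001000100010
  ~b = 11111111000000001111111100000000
  ((d & ~e) & ~b) = 00100010000000000010001000000000
  ~c = 11110000111100001111000011110000
  (((d & ~e) & ~b) | ~c) = 11110010111100001111001011110000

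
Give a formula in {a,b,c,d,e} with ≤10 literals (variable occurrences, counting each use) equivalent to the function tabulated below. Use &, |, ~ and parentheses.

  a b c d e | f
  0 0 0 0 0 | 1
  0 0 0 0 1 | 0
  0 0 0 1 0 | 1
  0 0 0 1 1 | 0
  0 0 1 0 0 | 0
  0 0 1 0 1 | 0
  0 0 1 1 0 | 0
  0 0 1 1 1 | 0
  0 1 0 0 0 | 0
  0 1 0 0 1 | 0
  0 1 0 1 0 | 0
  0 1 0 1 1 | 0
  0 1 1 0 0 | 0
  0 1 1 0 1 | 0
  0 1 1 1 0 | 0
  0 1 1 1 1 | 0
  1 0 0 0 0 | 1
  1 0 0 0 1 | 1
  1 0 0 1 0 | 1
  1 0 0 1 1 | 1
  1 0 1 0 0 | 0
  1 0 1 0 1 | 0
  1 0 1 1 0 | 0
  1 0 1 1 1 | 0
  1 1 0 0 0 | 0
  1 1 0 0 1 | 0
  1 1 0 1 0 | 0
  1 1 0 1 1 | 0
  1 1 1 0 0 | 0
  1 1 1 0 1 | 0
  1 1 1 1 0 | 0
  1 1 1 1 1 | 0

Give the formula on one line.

  ~c = 11110000111100001111000011110000
  ~e = 10101010101010101010101010101010
  (a | ~e) = 10101010101010101111111111111111
  (~c & (a | ~e)) = 10100000101000001111000011110000
  ~b = 11111111000000001111111100000000
  ~a = 11111111111111110000000000000000
  (d & ~a) = 00110011001100110000000000000000
  (~e | (d & ~a)) = 10111011101110111010101010101010
  (~b | (~e | (d & ~a))) = 11111111101110111111111110101010
  ((~c & (a | ~e)) & (~b | (~e | (d & ~a)))) = 10100000101000001111000010100000
  (e | ~b) = 11111111010101011111111101010101
  (((~c & (a | ~e)) & (~b | (~e | (d & ~a)))) & (e | ~b)) = 10100000000000001111000000000000

(((~c & (a | ~e)) & (~b | (~e | (d & ~a)))) & (e | ~b))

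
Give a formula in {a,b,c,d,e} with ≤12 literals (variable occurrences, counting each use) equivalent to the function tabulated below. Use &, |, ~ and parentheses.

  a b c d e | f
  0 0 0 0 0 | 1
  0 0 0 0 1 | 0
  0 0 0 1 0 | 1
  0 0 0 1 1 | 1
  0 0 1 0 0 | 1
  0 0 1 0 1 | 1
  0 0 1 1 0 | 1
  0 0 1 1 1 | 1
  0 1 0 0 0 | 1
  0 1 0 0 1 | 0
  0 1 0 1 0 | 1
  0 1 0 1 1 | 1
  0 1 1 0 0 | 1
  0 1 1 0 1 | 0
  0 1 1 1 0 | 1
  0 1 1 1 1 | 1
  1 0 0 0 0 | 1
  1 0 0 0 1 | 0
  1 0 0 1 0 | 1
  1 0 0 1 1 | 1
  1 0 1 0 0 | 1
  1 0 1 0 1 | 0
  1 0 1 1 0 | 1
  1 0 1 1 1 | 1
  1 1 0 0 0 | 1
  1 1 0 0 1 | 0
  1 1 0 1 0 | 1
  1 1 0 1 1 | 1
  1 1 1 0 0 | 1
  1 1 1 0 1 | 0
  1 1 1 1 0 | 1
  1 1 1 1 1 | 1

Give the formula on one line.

  (c & b) = 00000000000011110000000000001111
  (d & (c & b)) = 00000000000000110000000000000011
  (e | (d & (c & b))) = 01010101010101110101010101010111
  ~a = 11111111111111110000000000000000
  (~a & c) = 00001111000011110000000000000000
  ~b = 11111111000000001111111100000000
  ((~a & c) & ~b) = 00001111000000000000000000000000
  ((e | (d & (c & b))) & ((~a & c) & ~b)) = 00000101000000000000000000000000
  ~e = 10101010101010101010101010101010
  (~e | d) = 10111011101110111011101110111011
  (((e | (d & (c & b))) & ((~a & c) & ~b)) | (~e | d)) = 10111111101110111011101110111011

(((e | (d & (c & b))) & ((~a & c) & ~b)) | (~e | d))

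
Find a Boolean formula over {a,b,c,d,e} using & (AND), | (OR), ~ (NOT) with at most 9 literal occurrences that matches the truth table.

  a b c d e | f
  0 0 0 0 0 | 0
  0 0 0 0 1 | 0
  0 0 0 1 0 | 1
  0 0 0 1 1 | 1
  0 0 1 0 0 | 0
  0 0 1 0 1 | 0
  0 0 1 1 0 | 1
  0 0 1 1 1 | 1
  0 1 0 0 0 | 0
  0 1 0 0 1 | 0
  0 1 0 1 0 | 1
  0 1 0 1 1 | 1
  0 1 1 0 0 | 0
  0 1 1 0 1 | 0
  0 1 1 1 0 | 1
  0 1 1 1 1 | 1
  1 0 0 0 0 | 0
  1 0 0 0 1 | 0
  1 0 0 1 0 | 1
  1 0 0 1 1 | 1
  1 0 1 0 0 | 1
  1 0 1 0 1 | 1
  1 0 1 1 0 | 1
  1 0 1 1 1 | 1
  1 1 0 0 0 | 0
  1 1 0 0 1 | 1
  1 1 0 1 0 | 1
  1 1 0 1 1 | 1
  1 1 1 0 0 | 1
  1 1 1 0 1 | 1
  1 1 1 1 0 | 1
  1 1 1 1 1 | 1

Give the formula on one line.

  (e & b) = 00000000010101010000000001010101
  (c | (e & b)) = 00001111010111110000111101011111
  (a | d) = 00110011001100111111111111111111
  ((c | (e & b)) & (a | d)) = 00000011000100110000111101011111
  (((c | (e & b)) & (a | d)) | d) = 00110011001100110011111101111111

(((c | (e & b)) & (a | d)) | d)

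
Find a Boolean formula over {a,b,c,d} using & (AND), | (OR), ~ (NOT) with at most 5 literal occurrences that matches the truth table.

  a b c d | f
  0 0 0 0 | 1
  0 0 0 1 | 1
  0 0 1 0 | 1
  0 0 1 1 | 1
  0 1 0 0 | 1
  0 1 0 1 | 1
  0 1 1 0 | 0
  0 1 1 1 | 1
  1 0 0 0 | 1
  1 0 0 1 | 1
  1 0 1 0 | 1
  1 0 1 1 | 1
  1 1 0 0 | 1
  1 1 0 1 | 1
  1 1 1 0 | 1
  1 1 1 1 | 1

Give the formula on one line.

((~b | a) | (~c | d))

  ~b = 1111000011110000
  (~b | a) = 1111000011111111
  ~c = 1100110011001100
  (~c | d) = 1101110111011101
  ((~b | a) | (~c | d)) = 1111110111111111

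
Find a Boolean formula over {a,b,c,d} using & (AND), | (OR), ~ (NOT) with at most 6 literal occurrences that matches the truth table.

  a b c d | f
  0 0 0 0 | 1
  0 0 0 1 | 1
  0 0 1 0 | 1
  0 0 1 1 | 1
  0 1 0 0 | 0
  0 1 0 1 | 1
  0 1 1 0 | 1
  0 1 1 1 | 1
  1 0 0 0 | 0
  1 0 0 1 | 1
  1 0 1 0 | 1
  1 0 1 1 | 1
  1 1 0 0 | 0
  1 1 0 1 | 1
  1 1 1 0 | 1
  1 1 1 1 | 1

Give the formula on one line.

  (c | d) = 0111011101110111
  ~b = 1111000011110000
  ~a = 1111111100000000
  (~b & ~a) = 1111000000000000
  ((c | d) | (~b & ~a)) = 1111011101110111

((c | d) | (~b & ~a))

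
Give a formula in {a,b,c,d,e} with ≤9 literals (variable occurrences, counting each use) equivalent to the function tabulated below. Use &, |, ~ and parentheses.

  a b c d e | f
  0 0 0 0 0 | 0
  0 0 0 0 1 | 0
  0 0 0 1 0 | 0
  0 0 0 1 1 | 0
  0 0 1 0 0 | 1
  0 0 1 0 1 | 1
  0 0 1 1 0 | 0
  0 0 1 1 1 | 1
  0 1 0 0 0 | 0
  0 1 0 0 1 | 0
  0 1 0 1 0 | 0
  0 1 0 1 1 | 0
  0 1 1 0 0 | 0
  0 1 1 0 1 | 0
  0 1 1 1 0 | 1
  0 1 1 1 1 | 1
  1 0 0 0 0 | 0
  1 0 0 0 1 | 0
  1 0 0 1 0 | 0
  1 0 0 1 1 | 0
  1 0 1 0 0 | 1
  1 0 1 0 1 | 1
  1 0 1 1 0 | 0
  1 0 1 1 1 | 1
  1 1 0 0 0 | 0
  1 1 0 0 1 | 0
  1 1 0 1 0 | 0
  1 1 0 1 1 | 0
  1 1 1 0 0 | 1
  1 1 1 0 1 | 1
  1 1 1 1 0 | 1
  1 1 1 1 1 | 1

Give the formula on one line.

  ~c = 11110000111100001111000011110000
  (a | ~c) = 11110000111100001111111111111111
  ~b = 11111111000000001111111100000000
  (~b | d) = 11111111001100111111111100110011
  ((a | ~c) | (~b | d)) = 11111111111100111111111111111111
  ~d = 11001100110011001100110011001100
  (b & d) = 00000000001100110000000000110011
  (~d | (b & d)) = 11001100111111111100110011111111
  ((~d | (b & d)) | e) = 11011101111111111101110111111111
  (c & ((~d | (b & d)) | e)) = 00001101000011110000110100001111
  (((a | ~c) | (~b | d)) & (c & ((~d | (b & d)) | e))) = 00001101000000110000110100001111

(((a | ~c) | (~b | d)) & (c & ((~d | (b & d)) | e)))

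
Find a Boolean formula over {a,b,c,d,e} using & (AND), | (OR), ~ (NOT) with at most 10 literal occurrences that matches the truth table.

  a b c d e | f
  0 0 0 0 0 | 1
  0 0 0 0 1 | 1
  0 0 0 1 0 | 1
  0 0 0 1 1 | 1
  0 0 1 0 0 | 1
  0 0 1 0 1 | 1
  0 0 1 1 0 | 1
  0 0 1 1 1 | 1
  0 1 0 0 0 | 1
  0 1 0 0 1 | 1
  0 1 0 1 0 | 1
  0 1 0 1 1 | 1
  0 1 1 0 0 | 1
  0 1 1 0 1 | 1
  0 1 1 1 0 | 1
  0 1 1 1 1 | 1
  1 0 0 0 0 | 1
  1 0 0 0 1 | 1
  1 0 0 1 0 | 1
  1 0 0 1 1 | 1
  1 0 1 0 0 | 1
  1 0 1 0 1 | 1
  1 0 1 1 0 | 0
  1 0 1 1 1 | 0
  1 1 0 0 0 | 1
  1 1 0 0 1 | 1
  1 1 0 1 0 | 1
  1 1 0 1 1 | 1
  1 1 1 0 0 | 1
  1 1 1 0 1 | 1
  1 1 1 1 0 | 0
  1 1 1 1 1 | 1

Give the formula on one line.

((((~a & ~e) & ~b) | ~c) | ((~a | (e & b)) | ~d))

  ~a = 11111111111111110000000000000000
  ~e = 10101010101010101010101010101010
  (~a & ~e) = 10101010101010100000000000000000
  ~b = 11111111000000001111111100000000
  ((~a & ~e) & ~b) = 10101010000000000000000000000000
  ~c = 11110000111100001111000011110000
  (((~a & ~e) & ~b) | ~c) = 11111010111100001111000011110000
  (e & b) = 00000000010101010000000001010101
  (~a | (e & b)) = 11111111111111110000000001010101
  ~d = 11001100110011001100110011001100
  ((~a | (e & b)) | ~d) = 11111111111111111100110011011101
  ((((~a & ~e) & ~b) | ~c) | ((~a | (e & b)) | ~d)) = 11111111111111111111110011111101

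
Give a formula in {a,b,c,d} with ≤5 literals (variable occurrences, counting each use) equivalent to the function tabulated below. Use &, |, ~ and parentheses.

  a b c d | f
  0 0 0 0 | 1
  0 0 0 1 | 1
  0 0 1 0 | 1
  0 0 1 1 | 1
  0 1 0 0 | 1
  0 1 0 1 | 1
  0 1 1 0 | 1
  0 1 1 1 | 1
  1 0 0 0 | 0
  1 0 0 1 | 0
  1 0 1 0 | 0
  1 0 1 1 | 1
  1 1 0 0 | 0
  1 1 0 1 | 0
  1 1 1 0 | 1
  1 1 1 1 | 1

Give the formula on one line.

((d & c) | ((b & c) | ~a))

  (d & c) = 0001000100010001
  (b & c) = 0000001100000011
  ~a = 1111111100000000
  ((b & c) | ~a) = 1111111100000011
  ((d & c) | ((b & c) | ~a)) = 1111111100010011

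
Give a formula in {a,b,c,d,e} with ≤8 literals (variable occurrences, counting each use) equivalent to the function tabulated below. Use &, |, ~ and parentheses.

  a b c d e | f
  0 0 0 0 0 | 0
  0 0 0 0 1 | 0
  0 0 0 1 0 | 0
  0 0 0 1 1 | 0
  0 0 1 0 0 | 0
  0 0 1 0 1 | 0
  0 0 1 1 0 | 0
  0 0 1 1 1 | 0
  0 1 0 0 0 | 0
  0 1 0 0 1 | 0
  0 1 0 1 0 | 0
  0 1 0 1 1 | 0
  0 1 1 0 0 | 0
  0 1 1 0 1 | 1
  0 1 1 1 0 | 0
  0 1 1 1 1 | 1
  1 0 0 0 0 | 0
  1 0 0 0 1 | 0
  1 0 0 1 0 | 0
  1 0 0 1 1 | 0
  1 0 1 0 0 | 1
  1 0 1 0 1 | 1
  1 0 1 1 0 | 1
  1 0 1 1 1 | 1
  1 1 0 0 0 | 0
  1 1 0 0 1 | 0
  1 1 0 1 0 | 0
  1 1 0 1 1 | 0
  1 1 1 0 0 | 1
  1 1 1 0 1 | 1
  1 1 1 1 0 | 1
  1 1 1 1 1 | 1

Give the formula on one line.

  (e | a) = 01010101010101011111111111111111
  ((e | a) & c) = 00000101000001010000111100001111
  ~e = 10101010101010101010101010101010
  (~e | a) = 10101010101010101111111111111111
  ((~e | a) | b) = 10101010111111111111111111111111
  (((e | a) & c) & ((~e | a) | b)) = 00000000000001010000111100001111

(((e | a) & c) & ((~e | a) | b))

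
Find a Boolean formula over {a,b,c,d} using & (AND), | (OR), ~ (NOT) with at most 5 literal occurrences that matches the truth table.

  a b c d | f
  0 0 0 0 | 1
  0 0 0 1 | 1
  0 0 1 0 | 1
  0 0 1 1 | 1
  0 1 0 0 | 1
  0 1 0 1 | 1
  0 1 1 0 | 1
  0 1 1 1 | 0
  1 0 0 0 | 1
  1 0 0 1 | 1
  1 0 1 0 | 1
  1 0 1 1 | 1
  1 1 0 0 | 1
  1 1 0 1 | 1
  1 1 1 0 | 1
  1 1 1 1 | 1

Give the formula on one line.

  ~c = 1100110011001100
  ~d = 1010101010101010
  ~b = 1111000011110000
  (a | ~b) = 1111000011111111
  (c & (a | ~b)) = 0011000000110011
  (~d | (c & (a | ~b))) = 1011101010111011
  (~c | (~d | (c & (a | ~b)))) = 1111111011111111

(~c | (~d | (c & (a | ~b))))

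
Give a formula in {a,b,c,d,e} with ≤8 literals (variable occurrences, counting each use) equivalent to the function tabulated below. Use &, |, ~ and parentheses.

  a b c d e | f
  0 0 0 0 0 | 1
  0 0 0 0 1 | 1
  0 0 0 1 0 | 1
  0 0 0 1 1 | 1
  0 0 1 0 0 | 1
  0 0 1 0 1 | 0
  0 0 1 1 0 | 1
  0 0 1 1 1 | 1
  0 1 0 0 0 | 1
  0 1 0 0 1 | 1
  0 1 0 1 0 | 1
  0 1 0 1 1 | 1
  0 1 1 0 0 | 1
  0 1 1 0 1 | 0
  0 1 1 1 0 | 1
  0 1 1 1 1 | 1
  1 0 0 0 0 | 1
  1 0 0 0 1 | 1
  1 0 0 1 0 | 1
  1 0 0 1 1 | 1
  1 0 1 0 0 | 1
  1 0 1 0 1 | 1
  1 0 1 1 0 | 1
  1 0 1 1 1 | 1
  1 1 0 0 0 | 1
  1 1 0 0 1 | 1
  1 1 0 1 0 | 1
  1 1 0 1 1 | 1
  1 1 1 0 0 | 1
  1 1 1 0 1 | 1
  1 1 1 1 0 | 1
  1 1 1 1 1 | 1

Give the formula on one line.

  ~c = 11110000111100001111000011110000
  ~e = 10101010101010101010101010101010
  (~c | ~e) = 11111010111110101111101011111010
  (a | (~c | ~e)) = 11111010111110101111111111111111
  (a | d) = 00110011001100111111111111111111
  ((a | d) & c) = 00000011000000110000111100001111
  ((a | (~c | ~e)) | ((a | d) & c)) = 11111011111110111111111111111111

((a | (~c | ~e)) | ((a | d) & c))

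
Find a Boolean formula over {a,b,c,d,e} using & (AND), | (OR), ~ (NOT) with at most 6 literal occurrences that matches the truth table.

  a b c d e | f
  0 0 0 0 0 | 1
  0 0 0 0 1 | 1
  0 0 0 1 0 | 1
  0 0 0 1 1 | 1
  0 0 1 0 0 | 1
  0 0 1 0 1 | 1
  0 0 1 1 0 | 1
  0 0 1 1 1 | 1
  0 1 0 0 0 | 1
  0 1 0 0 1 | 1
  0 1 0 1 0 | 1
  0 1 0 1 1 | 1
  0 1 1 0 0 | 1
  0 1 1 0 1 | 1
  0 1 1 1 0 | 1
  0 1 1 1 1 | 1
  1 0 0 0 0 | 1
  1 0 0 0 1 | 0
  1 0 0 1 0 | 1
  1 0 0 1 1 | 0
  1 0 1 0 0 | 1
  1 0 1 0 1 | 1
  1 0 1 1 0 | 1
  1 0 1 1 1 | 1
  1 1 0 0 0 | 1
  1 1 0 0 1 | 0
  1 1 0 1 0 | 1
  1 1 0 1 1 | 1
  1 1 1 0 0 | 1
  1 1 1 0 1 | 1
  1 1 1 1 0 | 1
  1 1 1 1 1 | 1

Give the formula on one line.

((b & d) | ((c | ~a) | ~e))

  (b & d) = 00000000001100110000000000110011
  ~a = 11111111111111110000000000000000
  (c | ~a) = 11111111111111110000111100001111
  ~e = 10101010101010101010101010101010
  ((c | ~a) | ~e) = 11111111111111111010111110101111
  ((b & d) | ((c | ~a) | ~e)) = 11111111111111111010111110111111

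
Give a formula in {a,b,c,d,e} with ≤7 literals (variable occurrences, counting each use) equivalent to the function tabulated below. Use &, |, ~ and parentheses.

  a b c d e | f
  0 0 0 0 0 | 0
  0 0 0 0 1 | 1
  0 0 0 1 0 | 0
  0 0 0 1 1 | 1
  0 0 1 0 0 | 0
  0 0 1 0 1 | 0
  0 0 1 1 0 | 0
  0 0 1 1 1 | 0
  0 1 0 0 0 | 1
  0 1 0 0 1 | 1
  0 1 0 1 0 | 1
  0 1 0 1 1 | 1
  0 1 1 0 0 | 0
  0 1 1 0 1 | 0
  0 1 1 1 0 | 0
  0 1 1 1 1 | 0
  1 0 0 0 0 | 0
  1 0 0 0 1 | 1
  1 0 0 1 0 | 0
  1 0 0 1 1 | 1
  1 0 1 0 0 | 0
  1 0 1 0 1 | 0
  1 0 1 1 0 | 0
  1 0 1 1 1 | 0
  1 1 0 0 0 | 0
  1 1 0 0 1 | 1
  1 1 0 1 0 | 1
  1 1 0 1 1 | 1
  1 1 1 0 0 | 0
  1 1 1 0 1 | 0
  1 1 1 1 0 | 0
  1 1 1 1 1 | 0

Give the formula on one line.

((e | (b & (d | (~a & ~c)))) & ~c)

  ~a = 11111111111111110000000000000000
  ~c = 11110000111100001111000011110000
  (~a & ~c) = 11110000111100000000000000000000
  (d | (~a & ~c)) = 11110011111100110011001100110011
  (b & (d | (~a & ~c))) = 00000000111100110000000000110011
  (e | (b & (d | (~a & ~c)))) = 01010101111101110101010101110111
  ((e | (b & (d | (~a & ~c)))) & ~c) = 01010000111100000101000001110000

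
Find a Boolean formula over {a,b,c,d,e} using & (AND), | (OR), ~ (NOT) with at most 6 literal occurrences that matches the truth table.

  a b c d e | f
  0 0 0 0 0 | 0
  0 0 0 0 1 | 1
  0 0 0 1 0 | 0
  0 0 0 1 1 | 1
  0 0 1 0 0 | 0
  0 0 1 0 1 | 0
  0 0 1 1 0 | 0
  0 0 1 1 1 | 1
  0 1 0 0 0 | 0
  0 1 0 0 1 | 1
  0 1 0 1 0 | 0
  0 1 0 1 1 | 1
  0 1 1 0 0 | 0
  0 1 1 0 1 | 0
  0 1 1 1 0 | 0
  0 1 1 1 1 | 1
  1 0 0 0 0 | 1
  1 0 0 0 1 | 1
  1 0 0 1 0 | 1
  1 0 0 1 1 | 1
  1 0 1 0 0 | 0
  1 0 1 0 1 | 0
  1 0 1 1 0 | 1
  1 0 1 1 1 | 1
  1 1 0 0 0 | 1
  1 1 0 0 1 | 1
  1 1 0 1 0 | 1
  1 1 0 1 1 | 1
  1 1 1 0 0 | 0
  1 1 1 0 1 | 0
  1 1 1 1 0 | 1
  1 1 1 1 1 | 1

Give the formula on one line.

  (e | a) = 01010101010101011111111111111111
  ~c = 11110000111100001111000011110000
  (~c | d) = 11110011111100111111001111110011
  ((e | a) & (~c | d)) = 01010001010100011111001111110011

((e | a) & (~c | d))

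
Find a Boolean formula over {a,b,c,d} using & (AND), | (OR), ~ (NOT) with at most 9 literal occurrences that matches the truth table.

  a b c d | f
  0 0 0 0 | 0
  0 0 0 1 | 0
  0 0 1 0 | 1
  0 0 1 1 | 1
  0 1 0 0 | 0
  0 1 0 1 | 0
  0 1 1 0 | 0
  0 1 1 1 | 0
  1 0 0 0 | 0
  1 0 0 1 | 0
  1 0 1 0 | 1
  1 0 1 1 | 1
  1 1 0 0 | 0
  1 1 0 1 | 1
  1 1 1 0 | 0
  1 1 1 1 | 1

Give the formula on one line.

((~b & c) | ((a & b) & (~a | d)))

  ~b = 1111000011110000
  (~b & c) = 0011000000110000
  (a & b) = 0000000000001111
  ~a = 1111111100000000
  (~a | d) = 1111111101010101
  ((a & b) & (~a | d)) = 0000000000000101
  ((~b & c) | ((a & b) & (~a | d))) = 0011000000110101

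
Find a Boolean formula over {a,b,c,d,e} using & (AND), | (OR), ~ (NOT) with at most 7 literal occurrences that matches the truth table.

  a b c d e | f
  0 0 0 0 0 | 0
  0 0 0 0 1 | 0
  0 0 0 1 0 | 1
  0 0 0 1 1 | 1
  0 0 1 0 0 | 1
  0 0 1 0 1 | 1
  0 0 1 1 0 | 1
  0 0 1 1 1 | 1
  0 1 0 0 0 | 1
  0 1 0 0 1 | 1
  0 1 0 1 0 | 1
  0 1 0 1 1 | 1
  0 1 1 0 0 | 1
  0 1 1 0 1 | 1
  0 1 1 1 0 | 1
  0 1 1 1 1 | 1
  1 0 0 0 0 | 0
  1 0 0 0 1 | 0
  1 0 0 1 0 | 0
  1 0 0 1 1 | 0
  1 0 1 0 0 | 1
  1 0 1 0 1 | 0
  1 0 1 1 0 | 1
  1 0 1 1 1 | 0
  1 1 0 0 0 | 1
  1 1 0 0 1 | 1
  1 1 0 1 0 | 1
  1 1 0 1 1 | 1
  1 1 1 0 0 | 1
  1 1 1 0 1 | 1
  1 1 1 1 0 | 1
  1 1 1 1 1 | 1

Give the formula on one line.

  (d | b) = 00110011111111110011001111111111
  ((d | b) | c) = 00111111111111110011111111111111
  ~e = 10101010101010101010101010101010
  (c & ~e) = 00001010000010100000101000001010
  ~a = 11111111111111110000000000000000
  (b | ~a) = 11111111111111110000000011111111
  ((c & ~e) | (b | ~a)) = 11111111111111110000101011111111
  (((d | b) | c) & ((c & ~e) | (b | ~a))) = 00111111111111110000101011111111

(((d | b) | c) & ((c & ~e) | (b | ~a)))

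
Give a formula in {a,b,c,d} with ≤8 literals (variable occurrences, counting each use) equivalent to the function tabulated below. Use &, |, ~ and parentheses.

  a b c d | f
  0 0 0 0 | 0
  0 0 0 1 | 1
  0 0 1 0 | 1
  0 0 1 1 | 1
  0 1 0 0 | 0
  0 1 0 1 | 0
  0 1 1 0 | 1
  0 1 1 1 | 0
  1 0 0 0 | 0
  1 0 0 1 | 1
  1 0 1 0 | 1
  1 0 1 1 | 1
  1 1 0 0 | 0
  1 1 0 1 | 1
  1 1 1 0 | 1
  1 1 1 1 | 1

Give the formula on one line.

  ~b = 1111000011110000
  (d & ~b) = 0101000001010000
  (b & a) = 0000000000001111
  (d & (b & a)) = 0000000000000101
  ~d = 1010101010101010
  (c & ~d) = 0010001000100010
  ((d & (b & a)) | (c & ~d)) = 0010001000100111
  ((d & ~b) | ((d & (b & a)) | (c & ~d))) = 0111001001110111

((d & ~b) | ((d & (b & a)) | (c & ~d)))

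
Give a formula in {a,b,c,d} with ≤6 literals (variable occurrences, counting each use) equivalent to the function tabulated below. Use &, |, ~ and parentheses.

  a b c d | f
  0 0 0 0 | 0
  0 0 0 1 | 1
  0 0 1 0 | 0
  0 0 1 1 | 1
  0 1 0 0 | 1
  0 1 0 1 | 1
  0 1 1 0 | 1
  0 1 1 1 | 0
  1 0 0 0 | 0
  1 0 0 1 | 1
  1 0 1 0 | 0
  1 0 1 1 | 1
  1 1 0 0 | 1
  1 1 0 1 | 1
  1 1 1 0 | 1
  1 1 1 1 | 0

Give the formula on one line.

  (b | d) = 0101111101011111
  ~d = 1010101010101010
  (b & ~d) = 0000101000001010
  ~c = 1100110011001100
  ((b & ~d) | ~c) = 1100111011001110
  ~b = 1111000011110000
  (((b & ~d) | ~c) | ~b) = 1111111011111110
  ((b | d) & (((b & ~d) | ~c) | ~b)) = 0101111001011110

((b | d) & (((b & ~d) | ~c) | ~b))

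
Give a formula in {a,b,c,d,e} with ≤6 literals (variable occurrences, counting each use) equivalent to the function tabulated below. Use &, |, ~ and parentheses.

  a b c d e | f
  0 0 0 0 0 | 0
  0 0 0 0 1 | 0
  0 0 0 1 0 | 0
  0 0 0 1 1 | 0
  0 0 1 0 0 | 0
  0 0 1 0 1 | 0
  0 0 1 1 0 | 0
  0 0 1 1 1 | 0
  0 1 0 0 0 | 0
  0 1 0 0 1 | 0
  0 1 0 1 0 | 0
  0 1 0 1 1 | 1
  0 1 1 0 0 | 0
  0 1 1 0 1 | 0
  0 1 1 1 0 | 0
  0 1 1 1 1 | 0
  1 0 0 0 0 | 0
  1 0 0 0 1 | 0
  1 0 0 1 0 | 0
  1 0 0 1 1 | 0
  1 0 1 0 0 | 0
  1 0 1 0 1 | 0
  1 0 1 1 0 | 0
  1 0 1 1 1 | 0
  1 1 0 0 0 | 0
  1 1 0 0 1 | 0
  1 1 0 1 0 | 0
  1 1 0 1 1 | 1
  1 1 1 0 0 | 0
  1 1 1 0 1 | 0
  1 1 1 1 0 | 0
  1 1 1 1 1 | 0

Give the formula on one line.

(((~c & d) & e) & b)

  ~c = 11110000111100001111000011110000
  (~c & d) = 00110000001100000011000000110000
  ((~c & d) & e) = 00010000000100000001000000010000
  (((~c & d) & e) & b) = 00000000000100000000000000010000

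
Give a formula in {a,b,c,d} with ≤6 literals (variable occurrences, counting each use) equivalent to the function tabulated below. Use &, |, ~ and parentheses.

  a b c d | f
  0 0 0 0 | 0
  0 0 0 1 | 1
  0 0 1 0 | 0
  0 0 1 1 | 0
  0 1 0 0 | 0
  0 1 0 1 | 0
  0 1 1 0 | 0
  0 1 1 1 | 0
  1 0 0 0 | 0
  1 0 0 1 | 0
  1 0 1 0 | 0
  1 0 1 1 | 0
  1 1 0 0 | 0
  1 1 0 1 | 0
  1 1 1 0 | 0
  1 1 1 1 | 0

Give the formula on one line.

  ~c = 1100110011001100
  ~a = 1111111100000000
  (b | ~a) = 1111111100001111
  (d & (b | ~a)) = 0101010100000101
  ~b = 1111000011110000
  ((d & (b | ~a)) & ~b) = 0101000000000000
  (~c & ((d & (b | ~a)) & ~b)) = 0100000000000000

(~c & ((d & (b | ~a)) & ~b))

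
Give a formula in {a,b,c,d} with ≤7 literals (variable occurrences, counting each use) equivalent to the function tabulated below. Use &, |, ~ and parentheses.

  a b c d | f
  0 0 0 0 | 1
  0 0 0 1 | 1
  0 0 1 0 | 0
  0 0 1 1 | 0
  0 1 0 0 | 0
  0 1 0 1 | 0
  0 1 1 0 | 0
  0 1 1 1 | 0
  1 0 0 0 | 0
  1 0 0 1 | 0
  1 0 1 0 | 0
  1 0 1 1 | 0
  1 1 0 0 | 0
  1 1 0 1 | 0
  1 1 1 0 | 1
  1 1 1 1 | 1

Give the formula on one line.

  ~c = 1100110011001100
  ~a = 1111111100000000
  (~c & ~a) = 1100110000000000
  ~b = 1111000011110000
  ((~c & ~a) & ~b) = 1100000000000000
  (a & b) = 0000000000001111
  ((a & b) & c) = 0000000000000011
  (((~c & ~a) & ~b) | ((a & b) & c)) = 1100000000000011

(((~c & ~a) & ~b) | ((a & b) & c))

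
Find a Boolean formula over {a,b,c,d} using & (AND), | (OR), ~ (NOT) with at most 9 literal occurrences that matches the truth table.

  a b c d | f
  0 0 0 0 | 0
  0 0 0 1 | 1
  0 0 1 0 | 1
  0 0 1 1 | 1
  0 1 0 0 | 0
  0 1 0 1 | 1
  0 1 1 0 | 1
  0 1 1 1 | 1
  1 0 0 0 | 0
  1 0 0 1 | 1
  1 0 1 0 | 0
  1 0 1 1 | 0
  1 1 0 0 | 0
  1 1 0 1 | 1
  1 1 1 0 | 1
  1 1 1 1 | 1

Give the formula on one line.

  ~a = 1111111100000000
  ~b = 1111000011110000
  (~a & ~b) = 1111000000000000
  ~c = 1100110011001100
  ((~a & ~b) | ~c) = 1111110011001100
  (b | ((~a & ~b) | ~c)) = 1111111111001111
  (c | d) = 0111011101110111
  ((b | ((~a & ~b) | ~c)) & (c | d)) = 0111011101000111

((b | ((~a & ~b) | ~c)) & (c | d))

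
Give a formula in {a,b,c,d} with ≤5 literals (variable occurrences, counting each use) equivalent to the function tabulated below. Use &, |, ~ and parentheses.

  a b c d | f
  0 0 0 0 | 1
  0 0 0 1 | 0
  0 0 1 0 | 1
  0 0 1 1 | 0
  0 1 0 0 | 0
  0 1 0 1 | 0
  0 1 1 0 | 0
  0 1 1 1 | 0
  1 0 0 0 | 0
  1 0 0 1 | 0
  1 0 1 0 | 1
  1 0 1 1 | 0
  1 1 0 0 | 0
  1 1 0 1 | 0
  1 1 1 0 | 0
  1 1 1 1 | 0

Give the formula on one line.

  ~d = 1010101010101010
  ~a = 1111111100000000
  (c | d) = 0111011101110111
  (~a | (c | d)) = 1111111101110111
  (~d & (~a | (c | d))) = 1010101000100010
  ~b = 1111000011110000
  ((~d & (~a | (c | d))) & ~b) = 1010000000100000

((~d & (~a | (c | d))) & ~b)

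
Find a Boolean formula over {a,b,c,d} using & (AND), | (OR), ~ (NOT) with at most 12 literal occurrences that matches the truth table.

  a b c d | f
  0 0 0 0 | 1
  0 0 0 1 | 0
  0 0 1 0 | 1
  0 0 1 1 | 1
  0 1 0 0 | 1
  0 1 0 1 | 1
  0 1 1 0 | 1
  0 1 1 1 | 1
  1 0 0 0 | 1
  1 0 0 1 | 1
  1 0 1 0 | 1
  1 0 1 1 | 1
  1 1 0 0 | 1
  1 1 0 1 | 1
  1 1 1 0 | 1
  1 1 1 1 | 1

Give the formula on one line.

((((a & d) | ~d) | (c | ~d)) | (((b | a) & ~c) | c))

  (a & d) = 0000000001010101
  ~d = 1010101010101010
  ((a & d) | ~d) = 1010101011111111
  (c | ~d) = 1011101110111011
  (((a & d) | ~d) | (c | ~d)) = 1011101111111111
  (b | a) = 0000111111111111
  ~c = 1100110011001100
  ((b | a) & ~c) = 0000110011001100
  (((b | a) & ~c) | c) = 0011111111111111
  ((((a & d) | ~d) | (c | ~d)) | (((b | a) & ~c) | c)) = 1011111111111111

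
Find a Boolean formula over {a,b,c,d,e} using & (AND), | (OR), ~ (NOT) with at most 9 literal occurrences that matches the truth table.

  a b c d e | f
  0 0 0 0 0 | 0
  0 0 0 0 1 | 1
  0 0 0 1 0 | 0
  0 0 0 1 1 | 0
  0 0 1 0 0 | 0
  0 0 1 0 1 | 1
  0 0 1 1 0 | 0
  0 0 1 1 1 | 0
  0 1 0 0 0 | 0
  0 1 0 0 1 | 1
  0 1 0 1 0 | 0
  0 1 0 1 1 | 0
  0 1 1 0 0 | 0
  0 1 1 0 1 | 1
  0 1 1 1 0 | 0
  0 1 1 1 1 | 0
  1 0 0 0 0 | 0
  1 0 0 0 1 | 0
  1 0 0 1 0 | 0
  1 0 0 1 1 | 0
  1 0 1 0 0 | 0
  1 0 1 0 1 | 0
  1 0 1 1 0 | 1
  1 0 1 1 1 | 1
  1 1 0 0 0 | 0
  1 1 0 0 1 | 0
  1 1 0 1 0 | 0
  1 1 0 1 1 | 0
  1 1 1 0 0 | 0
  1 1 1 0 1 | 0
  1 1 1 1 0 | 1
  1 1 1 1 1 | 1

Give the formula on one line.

((a & ((d | (~c & e)) & (~a | c))) | ((e & ~a) & ~d))

  ~c = 11110000111100001111000011110000
  (~c & e) = 01010000010100000101000001010000
  (d | (~c & e)) = 01110011011100110111001101110011
  ~a = 11111111111111110000000000000000
  (~a | c) = 11111111111111110000111100001111
  ((d | (~c & e)) & (~a | c)) = 01110011011100110000001100000011
  (a & ((d | (~c & e)) & (~a | c))) = 00000000000000000000001100000011
  (e & ~a) = 01010101010101010000000000000000
  ~d = 11001100110011001100110011001100
  ((e & ~a) & ~d) = 01000100010001000000000000000000
  ((a & ((d | (~c & e)) & (~a | c))) | ((e & ~a) & ~d)) = 01000100010001000000001100000011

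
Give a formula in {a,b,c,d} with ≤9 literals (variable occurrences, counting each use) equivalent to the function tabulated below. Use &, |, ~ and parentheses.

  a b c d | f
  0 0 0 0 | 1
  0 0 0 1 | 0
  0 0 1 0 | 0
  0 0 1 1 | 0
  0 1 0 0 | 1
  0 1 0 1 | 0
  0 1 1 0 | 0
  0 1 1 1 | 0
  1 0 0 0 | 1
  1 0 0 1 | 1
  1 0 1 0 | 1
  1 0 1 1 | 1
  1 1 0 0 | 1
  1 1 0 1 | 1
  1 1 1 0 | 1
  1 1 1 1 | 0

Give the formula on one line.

(((c & (~b | ~d)) & a) | ((a | ~d) & ~c))

  ~b = 1111000011110000
  ~d = 1010101010101010
  (~b | ~d) = 1111101011111010
  (c & (~b | ~d)) = 0011001000110010
  ((c & (~b | ~d)) & a) = 0000000000110010
  (a | ~d) = 1010101011111111
  ~c = 1100110011001100
  ((a | ~d) & ~c) = 1000100011001100
  (((c & (~b | ~d)) & a) | ((a | ~d) & ~c)) = 1000100011111110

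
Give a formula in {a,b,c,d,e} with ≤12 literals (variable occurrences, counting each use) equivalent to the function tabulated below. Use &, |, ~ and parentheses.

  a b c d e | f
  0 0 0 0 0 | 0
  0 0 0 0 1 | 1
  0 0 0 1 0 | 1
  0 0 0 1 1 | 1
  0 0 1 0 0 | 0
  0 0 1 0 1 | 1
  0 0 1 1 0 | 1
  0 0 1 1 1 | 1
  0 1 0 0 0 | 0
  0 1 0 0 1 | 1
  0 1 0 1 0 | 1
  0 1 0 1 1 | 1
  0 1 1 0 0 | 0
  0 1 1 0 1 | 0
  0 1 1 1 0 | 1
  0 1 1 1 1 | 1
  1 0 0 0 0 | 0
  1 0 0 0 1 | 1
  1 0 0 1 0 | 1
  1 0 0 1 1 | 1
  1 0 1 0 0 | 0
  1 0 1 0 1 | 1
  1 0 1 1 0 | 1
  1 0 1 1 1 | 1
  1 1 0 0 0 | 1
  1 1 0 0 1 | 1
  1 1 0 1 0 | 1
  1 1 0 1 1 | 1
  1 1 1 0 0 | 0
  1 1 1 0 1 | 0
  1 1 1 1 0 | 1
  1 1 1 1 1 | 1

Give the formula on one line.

  ~a = 11111111111111110000000000000000
  (b | ~a) = 11111111111111110000000011111111
  (e | a) = 01010101010101011111111111111111
  ((b | ~a) & (e | a)) = 01010101010101010000000011111111
  (((b | ~a) & (e | a)) | e) = 01010101010101010101010111111111
  ~c = 11110000111100001111000011110000
  ~d = 11001100110011001100110011001100
  ~b = 11111111000000001111111100000000
  (~d & ~b) = 11001100000000001100110000000000
  (~c | (~d & ~b)) = 11111100111100001111110011110000
  ((((b | ~a) & (e | a)) | e) & (~c | (~d & ~b))) = 01010100010100000101010011110000
  (d | ((((b | ~a) & (e | a)) | e) & (~c | (~d & ~b)))) = 01110111011100110111011111110011

(d | ((((b | ~a) & (e | a)) | e) & (~c | (~d & ~b))))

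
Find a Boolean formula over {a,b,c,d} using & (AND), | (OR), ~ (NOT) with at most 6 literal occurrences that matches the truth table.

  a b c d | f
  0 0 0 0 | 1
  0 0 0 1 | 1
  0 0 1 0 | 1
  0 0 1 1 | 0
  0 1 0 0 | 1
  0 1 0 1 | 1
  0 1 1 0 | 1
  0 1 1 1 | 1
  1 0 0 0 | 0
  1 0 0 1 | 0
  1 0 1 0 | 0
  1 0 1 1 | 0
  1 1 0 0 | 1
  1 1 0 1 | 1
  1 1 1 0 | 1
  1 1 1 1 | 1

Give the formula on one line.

  ~a = 1111111100000000
  (~a | b) = 1111111100001111
  ~d = 1010101010101010
  (~a & ~d) = 1010101000000000
  ~c = 1100110011001100
  ((~a & ~d) | ~c) = 1110111011001100
  ((~a | b) & ((~a & ~d) | ~c)) = 1110111000001100
  (b | ((~a | b) & ((~a & ~d) | ~c))) = 1110111100001111

(b | ((~a | b) & ((~a & ~d) | ~c)))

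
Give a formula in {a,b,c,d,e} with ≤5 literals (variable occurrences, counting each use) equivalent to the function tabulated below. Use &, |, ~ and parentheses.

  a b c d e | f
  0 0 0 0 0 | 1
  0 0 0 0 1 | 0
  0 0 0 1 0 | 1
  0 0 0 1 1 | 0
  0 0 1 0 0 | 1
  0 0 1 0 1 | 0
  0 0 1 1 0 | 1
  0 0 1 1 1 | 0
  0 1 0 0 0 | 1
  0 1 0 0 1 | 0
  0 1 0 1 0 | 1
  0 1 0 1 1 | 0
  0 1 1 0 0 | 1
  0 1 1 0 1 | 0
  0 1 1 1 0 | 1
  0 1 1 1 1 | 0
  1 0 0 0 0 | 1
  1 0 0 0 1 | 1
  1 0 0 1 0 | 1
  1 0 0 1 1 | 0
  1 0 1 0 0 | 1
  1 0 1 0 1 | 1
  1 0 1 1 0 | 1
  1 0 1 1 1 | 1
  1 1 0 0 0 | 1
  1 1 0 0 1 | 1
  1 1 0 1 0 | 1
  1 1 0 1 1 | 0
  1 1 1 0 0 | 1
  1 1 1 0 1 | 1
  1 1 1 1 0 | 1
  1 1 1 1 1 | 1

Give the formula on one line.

  ~e = 10101010101010101010101010101010
  (a | ~e) = 10101010101010101111111111111111
  ~d = 11001100110011001100110011001100
  (c | ~d) = 11001111110011111100111111001111
  (~e | (c | ~d)) = 11101111111011111110111111101111
  ((a | ~e) & (~e | (c | ~d))) = 10101010101010101110111111101111

((a | ~e) & (~e | (c | ~d)))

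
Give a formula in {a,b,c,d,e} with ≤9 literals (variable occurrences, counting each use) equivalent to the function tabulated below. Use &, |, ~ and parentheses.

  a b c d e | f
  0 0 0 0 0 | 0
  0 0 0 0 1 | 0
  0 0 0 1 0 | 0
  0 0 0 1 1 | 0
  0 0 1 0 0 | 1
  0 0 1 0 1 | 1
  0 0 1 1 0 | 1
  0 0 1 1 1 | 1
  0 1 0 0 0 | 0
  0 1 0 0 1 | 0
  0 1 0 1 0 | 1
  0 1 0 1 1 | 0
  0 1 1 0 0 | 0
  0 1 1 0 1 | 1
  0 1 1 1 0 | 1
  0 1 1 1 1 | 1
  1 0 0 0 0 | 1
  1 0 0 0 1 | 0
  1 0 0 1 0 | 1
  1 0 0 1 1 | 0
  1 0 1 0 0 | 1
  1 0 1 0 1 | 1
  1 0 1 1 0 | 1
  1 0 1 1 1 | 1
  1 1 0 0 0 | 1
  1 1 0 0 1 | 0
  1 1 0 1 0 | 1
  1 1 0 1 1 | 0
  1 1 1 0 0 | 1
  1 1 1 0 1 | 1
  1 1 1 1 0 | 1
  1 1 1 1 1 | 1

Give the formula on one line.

  ~b = 11111111000000001111111100000000
  (~b | e) = 11111111010101011111111101010101
  ((~b | e) & c) = 00001111000001010000111100000101
  ~e = 10101010101010101010101010101010
  (b & ~e) = 00000000101010100000000010101010
  (d & (b & ~e)) = 00000000001000100000000000100010
  (~e & a) = 00000000000000001010101010101010
  ((d & (b & ~e)) | (~e & a)) = 00000000001000101010101010101010
  (((~b | e) & c) | ((d & (b & ~e)) | (~e & a))) = 00001111001001111010111110101111

(((~b | e) & c) | ((d & (b & ~e)) | (~e & a)))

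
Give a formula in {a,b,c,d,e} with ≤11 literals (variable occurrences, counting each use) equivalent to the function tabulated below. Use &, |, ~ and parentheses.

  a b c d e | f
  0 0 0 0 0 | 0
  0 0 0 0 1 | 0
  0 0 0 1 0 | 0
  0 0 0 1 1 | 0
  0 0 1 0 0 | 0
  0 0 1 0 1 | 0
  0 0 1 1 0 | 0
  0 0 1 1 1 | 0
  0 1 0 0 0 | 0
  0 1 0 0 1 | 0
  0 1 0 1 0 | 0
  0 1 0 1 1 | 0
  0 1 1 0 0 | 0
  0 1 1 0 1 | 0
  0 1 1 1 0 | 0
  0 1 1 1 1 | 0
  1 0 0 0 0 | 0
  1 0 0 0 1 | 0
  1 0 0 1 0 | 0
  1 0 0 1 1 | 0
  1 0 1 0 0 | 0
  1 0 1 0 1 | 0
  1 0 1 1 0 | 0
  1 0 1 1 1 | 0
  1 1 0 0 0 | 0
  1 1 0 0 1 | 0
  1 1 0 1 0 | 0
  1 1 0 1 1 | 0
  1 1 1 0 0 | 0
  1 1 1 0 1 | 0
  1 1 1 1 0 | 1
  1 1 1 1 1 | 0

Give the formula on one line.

  (b & e) = 00000000010101010000000001010101
  ((b & e) | d) = 00110011011101110011001101110111
  ~b = 11111111000000001111111100000000
  (~b & e) = 01010101000000000101010100000000
  (((b & e) | d) | (~b & e)) = 01110111011101110111011101110111
  (c & a) = 00000000000000000000111100001111
  ((c & a) & b) = 00000000000000000000000000001111
  ~e = 10101010101010101010101010101010
  (((c & a) & b) & ~e) = 00000000000000000000000000001010
  ((((b & e) | d) | (~b & e)) & (((c & a) & b) & ~e)) = 00000000000000000000000000000010

((((b & e) | d) | (~b & e)) & (((c & a) & b) & ~e))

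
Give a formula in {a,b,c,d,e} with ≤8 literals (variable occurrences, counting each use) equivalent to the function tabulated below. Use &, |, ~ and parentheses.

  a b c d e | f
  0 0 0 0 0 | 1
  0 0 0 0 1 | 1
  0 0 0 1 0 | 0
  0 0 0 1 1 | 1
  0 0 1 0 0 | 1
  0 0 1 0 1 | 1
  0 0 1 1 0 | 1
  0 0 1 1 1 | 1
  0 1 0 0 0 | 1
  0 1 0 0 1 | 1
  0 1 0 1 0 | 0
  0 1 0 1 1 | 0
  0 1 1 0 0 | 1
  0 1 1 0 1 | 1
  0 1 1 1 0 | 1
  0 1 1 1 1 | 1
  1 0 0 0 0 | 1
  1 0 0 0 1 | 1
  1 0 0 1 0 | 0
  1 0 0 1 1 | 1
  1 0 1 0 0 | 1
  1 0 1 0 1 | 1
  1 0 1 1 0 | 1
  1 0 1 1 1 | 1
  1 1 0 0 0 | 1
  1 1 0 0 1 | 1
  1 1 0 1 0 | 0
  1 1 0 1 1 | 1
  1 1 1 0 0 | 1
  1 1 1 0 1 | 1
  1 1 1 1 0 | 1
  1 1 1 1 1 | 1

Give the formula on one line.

(((e & a) | (c | ~d)) | ((c | (e & ~b)) & ~c))

  (e & a) = 00000000000000000101010101010101
  ~d = 11001100110011001100110011001100
  (c | ~d) = 11001111110011111100111111001111
  ((e & a) | (c | ~d)) = 11001111110011111101111111011111
  ~b = 11111111000000001111111100000000
  (e & ~b) = 01010101000000000101010100000000
  (c | (e & ~b)) = 01011111000011110101111100001111
  ~c = 11110000111100001111000011110000
  ((c | (e & ~b)) & ~c) = 01010000000000000101000000000000
  (((e & a) | (c | ~d)) | ((c | (e & ~b)) & ~c)) = 11011111110011111101111111011111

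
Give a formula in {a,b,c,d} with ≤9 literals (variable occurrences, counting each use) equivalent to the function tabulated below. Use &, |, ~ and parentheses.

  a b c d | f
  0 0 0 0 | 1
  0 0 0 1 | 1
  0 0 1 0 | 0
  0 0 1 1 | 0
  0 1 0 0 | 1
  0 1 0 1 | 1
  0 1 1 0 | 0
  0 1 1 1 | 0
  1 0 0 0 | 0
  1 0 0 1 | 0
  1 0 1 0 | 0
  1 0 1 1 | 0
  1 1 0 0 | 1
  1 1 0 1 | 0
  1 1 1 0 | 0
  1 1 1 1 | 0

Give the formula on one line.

  ~c = 1100110011001100
  ~d = 1010101010101010
  (~d & a) = 0000000010101010
  (~d & b) = 0000101000001010
  ((~d & a) & (~d & b)) = 0000000000001010
  ~a = 1111111100000000
  (((~d & a) & (~d & b)) | ~a) = 1111111100001010
  (~c & (((~d & a) & (~d & b)) | ~a)) = 1100110000001000

(~c & (((~d & a) & (~d & b)) | ~a))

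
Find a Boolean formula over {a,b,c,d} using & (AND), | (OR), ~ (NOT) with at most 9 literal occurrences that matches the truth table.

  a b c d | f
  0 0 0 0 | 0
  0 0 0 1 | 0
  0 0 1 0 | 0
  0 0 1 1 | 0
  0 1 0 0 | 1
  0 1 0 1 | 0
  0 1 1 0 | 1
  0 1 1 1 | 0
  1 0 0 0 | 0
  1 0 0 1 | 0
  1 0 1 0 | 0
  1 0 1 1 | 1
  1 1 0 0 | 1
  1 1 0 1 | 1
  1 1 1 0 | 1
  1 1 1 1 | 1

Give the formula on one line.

((b | (c & (~a | d))) & (a | (b & ~d)))

  ~a = 1111111100000000
  (~a | d) = 1111111101010101
  (c & (~a | d)) = 0011001100010001
  (b | (c & (~a | d))) = 0011111100011111
  ~d = 1010101010101010
  (b & ~d) = 0000101000001010
  (a | (b & ~d)) = 0000101011111111
  ((b | (c & (~a | d))) & (a | (b & ~d))) = 0000101000011111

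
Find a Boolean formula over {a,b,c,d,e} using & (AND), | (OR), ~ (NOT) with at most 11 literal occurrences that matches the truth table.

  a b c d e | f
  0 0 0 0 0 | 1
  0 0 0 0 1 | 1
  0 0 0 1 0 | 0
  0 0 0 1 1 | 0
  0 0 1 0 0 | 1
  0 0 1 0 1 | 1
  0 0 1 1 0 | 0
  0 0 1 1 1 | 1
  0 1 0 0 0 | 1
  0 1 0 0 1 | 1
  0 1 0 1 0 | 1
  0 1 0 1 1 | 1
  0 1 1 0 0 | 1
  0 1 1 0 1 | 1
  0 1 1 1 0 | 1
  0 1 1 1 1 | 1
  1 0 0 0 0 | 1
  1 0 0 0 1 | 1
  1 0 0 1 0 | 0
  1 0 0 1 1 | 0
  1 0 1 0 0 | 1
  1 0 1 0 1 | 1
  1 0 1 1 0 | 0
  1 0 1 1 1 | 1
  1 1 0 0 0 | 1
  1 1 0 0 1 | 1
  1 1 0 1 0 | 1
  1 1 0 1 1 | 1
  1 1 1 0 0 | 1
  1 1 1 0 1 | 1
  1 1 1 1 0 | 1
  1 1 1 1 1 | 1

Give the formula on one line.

((b | ((~b | (~e & (b & a))) & (c & e))) | ~d)

  ~b = 11111111000000001111111100000000
  ~e = 10101010101010101010101010101010
  (b & a) = 00000000000000000000000011111111
  (~e & (b & a)) = 00000000000000000000000010101010
  (~b | (~e & (b & a))) = 11111111000000001111111110101010
  (c & e) = 00000101000001010000010100000101
  ((~b | (~e & (b & a))) & (c & e)) = 00000101000000000000010100000000
  (b | ((~b | (~e & (b & a))) & (c & e))) = 00000101111111110000010111111111
  ~d = 11001100110011001100110011001100
  ((b | ((~b | (~e & (b & a))) & (c & e))) | ~d) = 11001101111111111100110111111111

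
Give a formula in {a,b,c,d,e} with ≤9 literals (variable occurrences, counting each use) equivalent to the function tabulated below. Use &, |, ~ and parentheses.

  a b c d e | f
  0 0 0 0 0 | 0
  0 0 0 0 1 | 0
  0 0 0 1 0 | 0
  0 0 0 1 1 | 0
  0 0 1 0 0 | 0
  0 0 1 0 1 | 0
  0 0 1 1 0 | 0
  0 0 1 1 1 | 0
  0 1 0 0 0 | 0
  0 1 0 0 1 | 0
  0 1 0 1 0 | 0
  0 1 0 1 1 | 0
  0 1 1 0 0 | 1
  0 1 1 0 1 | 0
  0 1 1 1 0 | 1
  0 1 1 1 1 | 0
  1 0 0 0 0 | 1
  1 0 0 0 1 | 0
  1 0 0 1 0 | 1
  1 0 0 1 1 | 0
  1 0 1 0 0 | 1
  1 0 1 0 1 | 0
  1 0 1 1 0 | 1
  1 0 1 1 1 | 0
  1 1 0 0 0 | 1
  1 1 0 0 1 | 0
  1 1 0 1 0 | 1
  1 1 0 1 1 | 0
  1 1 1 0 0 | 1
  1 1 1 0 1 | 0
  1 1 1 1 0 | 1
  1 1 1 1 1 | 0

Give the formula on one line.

  ~e = 10101010101010101010101010101010
  ~b = 11111111000000001111111100000000
  (a & ~b) = 00000000000000001111111100000000
  ~a = 11111111111111110000000000000000
  (~a & b) = 00000000111111110000000000000000
  ((a & ~b) | (~a & b)) = 00000000111111111111111100000000
  (c & ((a & ~b) | (~a & b))) = 00000000000011110000111100000000
  ((c & ((a & ~b) | (~a & b))) | a) = 00000000000011111111111111111111
  (~e & ((c & ((a & ~b) | (~a & b))) | a)) = 00000000000010101010101010101010

(~e & ((c & ((a & ~b) | (~a & b))) | a))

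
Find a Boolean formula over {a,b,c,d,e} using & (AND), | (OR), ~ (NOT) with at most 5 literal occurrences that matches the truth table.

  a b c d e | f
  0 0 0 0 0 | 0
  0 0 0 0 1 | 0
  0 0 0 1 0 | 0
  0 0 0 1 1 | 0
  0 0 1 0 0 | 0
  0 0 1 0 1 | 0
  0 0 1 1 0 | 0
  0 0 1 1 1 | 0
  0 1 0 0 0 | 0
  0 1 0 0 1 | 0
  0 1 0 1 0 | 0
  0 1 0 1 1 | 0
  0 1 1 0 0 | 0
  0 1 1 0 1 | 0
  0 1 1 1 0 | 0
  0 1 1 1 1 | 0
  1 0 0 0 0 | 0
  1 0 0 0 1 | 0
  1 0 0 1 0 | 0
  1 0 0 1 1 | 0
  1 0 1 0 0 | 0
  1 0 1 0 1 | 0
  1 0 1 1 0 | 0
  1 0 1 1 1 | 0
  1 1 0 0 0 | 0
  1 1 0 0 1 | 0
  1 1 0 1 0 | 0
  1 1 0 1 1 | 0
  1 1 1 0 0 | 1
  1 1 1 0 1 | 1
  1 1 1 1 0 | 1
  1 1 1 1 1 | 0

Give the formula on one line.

(c & ((a & b) & (~e | ~d)))

  (a & b) = 00000000000000000000000011111111
  ~e = 10101010101010101010101010101010
  ~d = 11001100110011001100110011001100
  (~e | ~d) = 11101110111011101110111011101110
  ((a & b) & (~e | ~d)) = 00000000000000000000000011101110
  (c & ((a & b) & (~e | ~d))) = 00000000000000000000000000001110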